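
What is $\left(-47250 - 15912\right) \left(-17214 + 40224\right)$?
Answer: $-1453357620$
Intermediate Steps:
$\left(-47250 - 15912\right) \left(-17214 + 40224\right) = \left(-63162\right) 23010 = -1453357620$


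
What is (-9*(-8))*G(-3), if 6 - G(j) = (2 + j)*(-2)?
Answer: 288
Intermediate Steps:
G(j) = 10 + 2*j (G(j) = 6 - (2 + j)*(-2) = 6 - (-4 - 2*j) = 6 + (4 + 2*j) = 10 + 2*j)
(-9*(-8))*G(-3) = (-9*(-8))*(10 + 2*(-3)) = 72*(10 - 6) = 72*4 = 288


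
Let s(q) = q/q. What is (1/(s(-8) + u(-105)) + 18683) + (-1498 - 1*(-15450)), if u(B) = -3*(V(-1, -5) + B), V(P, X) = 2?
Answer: 10116851/310 ≈ 32635.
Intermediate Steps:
s(q) = 1
u(B) = -6 - 3*B (u(B) = -3*(2 + B) = -6 - 3*B)
(1/(s(-8) + u(-105)) + 18683) + (-1498 - 1*(-15450)) = (1/(1 + (-6 - 3*(-105))) + 18683) + (-1498 - 1*(-15450)) = (1/(1 + (-6 + 315)) + 18683) + (-1498 + 15450) = (1/(1 + 309) + 18683) + 13952 = (1/310 + 18683) + 13952 = 5791731/310 + 13952 = 10116851/310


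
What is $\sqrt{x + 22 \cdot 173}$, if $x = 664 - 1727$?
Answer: $\sqrt{2743} \approx 52.374$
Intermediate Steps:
$x = -1063$
$\sqrt{x + 22 \cdot 173} = \sqrt{-1063 + 22 \cdot 173} = \sqrt{-1063 + 3806} = \sqrt{2743}$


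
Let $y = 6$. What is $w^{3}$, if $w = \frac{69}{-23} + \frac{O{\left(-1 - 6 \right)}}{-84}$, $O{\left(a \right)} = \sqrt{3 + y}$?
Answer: $- \frac{614125}{21952} \approx -27.976$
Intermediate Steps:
$O{\left(a \right)} = 3$ ($O{\left(a \right)} = \sqrt{3 + 6} = \sqrt{9} = 3$)
$w = - \frac{85}{28}$ ($w = \frac{69}{-23} + \frac{3}{-84} = 69 \left(- \frac{1}{23}\right) + 3 \left(- \frac{1}{84}\right) = -3 - \frac{1}{28} = - \frac{85}{28} \approx -3.0357$)
$w^{3} = \left(- \frac{85}{28}\right)^{3} = - \frac{614125}{21952}$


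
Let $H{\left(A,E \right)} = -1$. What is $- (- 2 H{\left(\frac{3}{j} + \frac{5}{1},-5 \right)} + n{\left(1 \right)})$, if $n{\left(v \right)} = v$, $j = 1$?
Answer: $-3$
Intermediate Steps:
$- (- 2 H{\left(\frac{3}{j} + \frac{5}{1},-5 \right)} + n{\left(1 \right)}) = - (\left(-2\right) \left(-1\right) + 1) = - (2 + 1) = \left(-1\right) 3 = -3$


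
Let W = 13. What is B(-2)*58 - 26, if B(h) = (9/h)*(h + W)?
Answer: -2897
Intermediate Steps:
B(h) = 9*(13 + h)/h (B(h) = (9/h)*(h + 13) = (9/h)*(13 + h) = 9*(13 + h)/h)
B(-2)*58 - 26 = (9 + 117/(-2))*58 - 26 = (9 + 117*(-½))*58 - 26 = (9 - 117/2)*58 - 26 = -99/2*58 - 26 = -2871 - 26 = -2897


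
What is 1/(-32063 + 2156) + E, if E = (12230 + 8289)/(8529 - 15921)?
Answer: -204556375/73690848 ≈ -2.7759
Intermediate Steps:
E = -20519/7392 (E = 20519/(-7392) = 20519*(-1/7392) = -20519/7392 ≈ -2.7758)
1/(-32063 + 2156) + E = 1/(-32063 + 2156) - 20519/7392 = 1/(-29907) - 20519/7392 = -1/29907 - 20519/7392 = -204556375/73690848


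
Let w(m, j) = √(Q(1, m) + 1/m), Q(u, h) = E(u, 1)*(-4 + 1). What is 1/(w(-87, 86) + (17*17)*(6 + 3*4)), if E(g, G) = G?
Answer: 226287/1177145105 - I*√22794/2354290210 ≈ 0.00019223 - 6.4128e-8*I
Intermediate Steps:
Q(u, h) = -3 (Q(u, h) = 1*(-4 + 1) = 1*(-3) = -3)
w(m, j) = √(-3 + 1/m)
1/(w(-87, 86) + (17*17)*(6 + 3*4)) = 1/(√(-3 + 1/(-87)) + (17*17)*(6 + 3*4)) = 1/(√(-3 - 1/87) + 289*(6 + 12)) = 1/(√(-262/87) + 289*18) = 1/(I*√22794/87 + 5202) = 1/(5202 + I*√22794/87)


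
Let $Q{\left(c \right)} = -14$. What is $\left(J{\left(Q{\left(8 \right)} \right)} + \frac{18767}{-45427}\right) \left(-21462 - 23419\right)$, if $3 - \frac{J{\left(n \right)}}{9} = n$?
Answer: $- \frac{311095523884}{45427} \approx -6.8482 \cdot 10^{6}$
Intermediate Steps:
$J{\left(n \right)} = 27 - 9 n$
$\left(J{\left(Q{\left(8 \right)} \right)} + \frac{18767}{-45427}\right) \left(-21462 - 23419\right) = \left(\left(27 - -126\right) + \frac{18767}{-45427}\right) \left(-21462 - 23419\right) = \left(\left(27 + 126\right) + 18767 \left(- \frac{1}{45427}\right)\right) \left(-44881\right) = \left(153 - \frac{18767}{45427}\right) \left(-44881\right) = \frac{6931564}{45427} \left(-44881\right) = - \frac{311095523884}{45427}$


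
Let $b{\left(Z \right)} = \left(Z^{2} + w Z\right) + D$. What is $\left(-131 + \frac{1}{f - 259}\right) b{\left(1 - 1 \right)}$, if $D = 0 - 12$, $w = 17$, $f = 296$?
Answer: $\frac{58152}{37} \approx 1571.7$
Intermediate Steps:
$D = -12$ ($D = 0 - 12 = -12$)
$b{\left(Z \right)} = -12 + Z^{2} + 17 Z$ ($b{\left(Z \right)} = \left(Z^{2} + 17 Z\right) - 12 = -12 + Z^{2} + 17 Z$)
$\left(-131 + \frac{1}{f - 259}\right) b{\left(1 - 1 \right)} = \left(-131 + \frac{1}{296 - 259}\right) \left(-12 + \left(1 - 1\right)^{2} + 17 \left(1 - 1\right)\right) = \left(-131 + \frac{1}{37}\right) \left(-12 + 0^{2} + 17 \cdot 0\right) = \left(-131 + \frac{1}{37}\right) \left(-12 + 0 + 0\right) = \left(- \frac{4846}{37}\right) \left(-12\right) = \frac{58152}{37}$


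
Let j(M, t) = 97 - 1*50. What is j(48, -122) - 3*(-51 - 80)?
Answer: 440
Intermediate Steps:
j(M, t) = 47 (j(M, t) = 97 - 50 = 47)
j(48, -122) - 3*(-51 - 80) = 47 - 3*(-51 - 80) = 47 - 3*(-131) = 47 + 393 = 440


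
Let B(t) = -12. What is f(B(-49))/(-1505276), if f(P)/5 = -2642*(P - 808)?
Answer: -2708050/376319 ≈ -7.1962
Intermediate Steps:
f(P) = 10673680 - 13210*P (f(P) = 5*(-2642*(P - 808)) = 5*(-2642*(-808 + P)) = 5*(2134736 - 2642*P) = 10673680 - 13210*P)
f(B(-49))/(-1505276) = (10673680 - 13210*(-12))/(-1505276) = (10673680 + 158520)*(-1/1505276) = 10832200*(-1/1505276) = -2708050/376319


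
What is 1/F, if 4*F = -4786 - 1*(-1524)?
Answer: -2/1631 ≈ -0.0012262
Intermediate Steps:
F = -1631/2 (F = (-4786 - 1*(-1524))/4 = (-4786 + 1524)/4 = (1/4)*(-3262) = -1631/2 ≈ -815.50)
1/F = 1/(-1631/2) = -2/1631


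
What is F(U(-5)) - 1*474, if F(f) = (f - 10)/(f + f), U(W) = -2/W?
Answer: -486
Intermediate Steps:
F(f) = (-10 + f)/(2*f) (F(f) = (-10 + f)/((2*f)) = (-10 + f)*(1/(2*f)) = (-10 + f)/(2*f))
F(U(-5)) - 1*474 = (-10 - 2/(-5))/(2*((-2/(-5)))) - 1*474 = (-10 - 2*(-⅕))/(2*((-2*(-⅕)))) - 474 = (-10 + ⅖)/(2*(⅖)) - 474 = (½)*(5/2)*(-48/5) - 474 = -12 - 474 = -486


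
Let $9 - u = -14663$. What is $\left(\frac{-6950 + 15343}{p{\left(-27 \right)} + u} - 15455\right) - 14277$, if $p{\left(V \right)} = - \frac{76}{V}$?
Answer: $- \frac{1070926039}{36020} \approx -29731.0$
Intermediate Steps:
$u = 14672$ ($u = 9 - -14663 = 9 + 14663 = 14672$)
$\left(\frac{-6950 + 15343}{p{\left(-27 \right)} + u} - 15455\right) - 14277 = \left(\frac{-6950 + 15343}{- \frac{76}{-27} + 14672} - 15455\right) - 14277 = \left(\frac{8393}{\left(-76\right) \left(- \frac{1}{27}\right) + 14672} - 15455\right) - 14277 = \left(\frac{8393}{\frac{76}{27} + 14672} - 15455\right) - 14277 = \left(\frac{8393}{\frac{396220}{27}} - 15455\right) - 14277 = \left(8393 \cdot \frac{27}{396220} - 15455\right) - 14277 = \left(\frac{20601}{36020} - 15455\right) - 14277 = - \frac{556668499}{36020} - 14277 = - \frac{1070926039}{36020}$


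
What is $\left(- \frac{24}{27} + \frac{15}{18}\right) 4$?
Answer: $- \frac{2}{9} \approx -0.22222$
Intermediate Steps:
$\left(- \frac{24}{27} + \frac{15}{18}\right) 4 = \left(\left(-24\right) \frac{1}{27} + 15 \cdot \frac{1}{18}\right) 4 = \left(- \frac{8}{9} + \frac{5}{6}\right) 4 = \left(- \frac{1}{18}\right) 4 = - \frac{2}{9}$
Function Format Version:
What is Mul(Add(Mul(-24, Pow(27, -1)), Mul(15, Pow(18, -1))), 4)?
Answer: Rational(-2, 9) ≈ -0.22222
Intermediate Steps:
Mul(Add(Mul(-24, Pow(27, -1)), Mul(15, Pow(18, -1))), 4) = Mul(Add(Mul(-24, Rational(1, 27)), Mul(15, Rational(1, 18))), 4) = Mul(Add(Rational(-8, 9), Rational(5, 6)), 4) = Mul(Rational(-1, 18), 4) = Rational(-2, 9)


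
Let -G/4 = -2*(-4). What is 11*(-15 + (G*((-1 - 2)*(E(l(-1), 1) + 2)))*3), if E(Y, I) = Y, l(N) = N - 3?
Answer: -6501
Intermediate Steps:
G = -32 (G = -(-8)*(-4) = -4*8 = -32)
l(N) = -3 + N
11*(-15 + (G*((-1 - 2)*(E(l(-1), 1) + 2)))*3) = 11*(-15 - 32*(-1 - 2)*((-3 - 1) + 2)*3) = 11*(-15 - (-96)*(-4 + 2)*3) = 11*(-15 - (-96)*(-2)*3) = 11*(-15 - 32*6*3) = 11*(-15 - 192*3) = 11*(-15 - 576) = 11*(-591) = -6501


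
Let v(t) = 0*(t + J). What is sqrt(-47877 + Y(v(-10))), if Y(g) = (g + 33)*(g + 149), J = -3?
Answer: 4*I*sqrt(2685) ≈ 207.27*I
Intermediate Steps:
v(t) = 0 (v(t) = 0*(t - 3) = 0*(-3 + t) = 0)
Y(g) = (33 + g)*(149 + g)
sqrt(-47877 + Y(v(-10))) = sqrt(-47877 + (4917 + 0**2 + 182*0)) = sqrt(-47877 + (4917 + 0 + 0)) = sqrt(-47877 + 4917) = sqrt(-42960) = 4*I*sqrt(2685)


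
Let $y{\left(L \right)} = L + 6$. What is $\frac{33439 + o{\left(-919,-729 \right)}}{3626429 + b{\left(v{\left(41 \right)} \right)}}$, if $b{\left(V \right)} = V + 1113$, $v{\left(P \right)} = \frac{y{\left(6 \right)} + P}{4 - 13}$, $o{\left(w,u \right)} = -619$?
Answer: $\frac{59076}{6529565} \approx 0.0090475$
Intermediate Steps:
$y{\left(L \right)} = 6 + L$
$v{\left(P \right)} = - \frac{4}{3} - \frac{P}{9}$ ($v{\left(P \right)} = \frac{\left(6 + 6\right) + P}{4 - 13} = \frac{12 + P}{-9} = \left(12 + P\right) \left(- \frac{1}{9}\right) = - \frac{4}{3} - \frac{P}{9}$)
$b{\left(V \right)} = 1113 + V$
$\frac{33439 + o{\left(-919,-729 \right)}}{3626429 + b{\left(v{\left(41 \right)} \right)}} = \frac{33439 - 619}{3626429 + \left(1113 - \frac{53}{9}\right)} = \frac{32820}{3626429 + \left(1113 - \frac{53}{9}\right)} = \frac{32820}{3626429 + \frac{9964}{9}} = \frac{32820}{\frac{32647825}{9}} = 32820 \cdot \frac{9}{32647825} = \frac{59076}{6529565}$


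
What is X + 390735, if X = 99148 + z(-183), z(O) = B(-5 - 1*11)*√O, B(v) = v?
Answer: 489883 - 16*I*√183 ≈ 4.8988e+5 - 216.44*I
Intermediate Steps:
z(O) = -16*√O (z(O) = (-5 - 1*11)*√O = (-5 - 11)*√O = -16*√O)
X = 99148 - 16*I*√183 ≈ 99148.0 - 216.44*I
X + 390735 = (99148 - 16*I*√183) + 390735 = 489883 - 16*I*√183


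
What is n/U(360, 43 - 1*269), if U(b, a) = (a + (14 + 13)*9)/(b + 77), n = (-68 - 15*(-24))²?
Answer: 37260368/17 ≈ 2.1918e+6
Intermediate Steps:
n = 85264 (n = (-68 + 360)² = 292² = 85264)
U(b, a) = (243 + a)/(77 + b) (U(b, a) = (a + 27*9)/(77 + b) = (a + 243)/(77 + b) = (243 + a)/(77 + b))
n/U(360, 43 - 1*269) = 85264/(((243 + (43 - 1*269))/(77 + 360))) = 85264/(((243 + (43 - 269))/437)) = 85264/(((243 - 226)/437)) = 85264/(((1/437)*17)) = 85264/(17/437) = 85264*(437/17) = 37260368/17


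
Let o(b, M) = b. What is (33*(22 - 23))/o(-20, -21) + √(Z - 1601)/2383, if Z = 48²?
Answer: 33/20 + √703/2383 ≈ 1.6611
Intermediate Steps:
Z = 2304
(33*(22 - 23))/o(-20, -21) + √(Z - 1601)/2383 = (33*(22 - 23))/(-20) + √(2304 - 1601)/2383 = (33*(-1))*(-1/20) + √703*(1/2383) = -33*(-1/20) + √703/2383 = 33/20 + √703/2383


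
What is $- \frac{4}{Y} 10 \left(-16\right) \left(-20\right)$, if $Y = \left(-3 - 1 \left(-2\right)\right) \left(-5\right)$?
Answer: $-2560$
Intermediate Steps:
$Y = 5$ ($Y = \left(-3 - -2\right) \left(-5\right) = \left(-3 + 2\right) \left(-5\right) = \left(-1\right) \left(-5\right) = 5$)
$- \frac{4}{Y} 10 \left(-16\right) \left(-20\right) = - \frac{4}{5} \cdot 10 \left(-16\right) \left(-20\right) = \left(-4\right) \frac{1}{5} \cdot 10 \left(-16\right) \left(-20\right) = \left(- \frac{4}{5}\right) 10 \left(-16\right) \left(-20\right) = \left(-8\right) \left(-16\right) \left(-20\right) = 128 \left(-20\right) = -2560$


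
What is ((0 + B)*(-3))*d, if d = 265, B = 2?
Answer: -1590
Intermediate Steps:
((0 + B)*(-3))*d = ((0 + 2)*(-3))*265 = (2*(-3))*265 = -6*265 = -1590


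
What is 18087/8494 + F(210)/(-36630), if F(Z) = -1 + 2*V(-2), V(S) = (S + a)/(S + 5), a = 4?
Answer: 496892984/233351415 ≈ 2.1294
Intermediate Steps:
V(S) = (4 + S)/(5 + S) (V(S) = (S + 4)/(S + 5) = (4 + S)/(5 + S))
F(Z) = ⅓ (F(Z) = -1 + 2*((4 - 2)/(5 - 2)) = -1 + 2*(2/3) = -1 + 2*((⅓)*2) = -1 + 2*(⅔) = -1 + 4/3 = ⅓)
18087/8494 + F(210)/(-36630) = 18087/8494 + (⅓)/(-36630) = 18087*(1/8494) + (⅓)*(-1/36630) = 18087/8494 - 1/109890 = 496892984/233351415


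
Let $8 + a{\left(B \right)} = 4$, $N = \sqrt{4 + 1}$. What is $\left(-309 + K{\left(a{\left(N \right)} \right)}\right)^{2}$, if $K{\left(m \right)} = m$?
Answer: $97969$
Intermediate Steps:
$N = \sqrt{5} \approx 2.2361$
$a{\left(B \right)} = -4$ ($a{\left(B \right)} = -8 + 4 = -4$)
$\left(-309 + K{\left(a{\left(N \right)} \right)}\right)^{2} = \left(-309 - 4\right)^{2} = \left(-313\right)^{2} = 97969$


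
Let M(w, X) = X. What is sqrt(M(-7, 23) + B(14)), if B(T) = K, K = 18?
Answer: sqrt(41) ≈ 6.4031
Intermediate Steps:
B(T) = 18
sqrt(M(-7, 23) + B(14)) = sqrt(23 + 18) = sqrt(41)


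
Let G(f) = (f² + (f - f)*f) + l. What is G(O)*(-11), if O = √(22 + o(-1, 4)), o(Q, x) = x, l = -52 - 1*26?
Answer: 572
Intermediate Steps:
l = -78 (l = -52 - 26 = -78)
O = √26 (O = √(22 + 4) = √26 ≈ 5.0990)
G(f) = -78 + f² (G(f) = (f² + (f - f)*f) - 78 = (f² + 0*f) - 78 = (f² + 0) - 78 = f² - 78 = -78 + f²)
G(O)*(-11) = (-78 + (√26)²)*(-11) = (-78 + 26)*(-11) = -52*(-11) = 572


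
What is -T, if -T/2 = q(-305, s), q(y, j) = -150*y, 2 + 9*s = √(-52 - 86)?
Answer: 91500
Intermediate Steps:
s = -2/9 + I*√138/9 (s = -2/9 + √(-52 - 86)/9 = -2/9 + √(-138)/9 = -2/9 + (I*√138)/9 = -2/9 + I*√138/9 ≈ -0.22222 + 1.3053*I)
T = -91500 (T = -(-300)*(-305) = -2*45750 = -91500)
-T = -1*(-91500) = 91500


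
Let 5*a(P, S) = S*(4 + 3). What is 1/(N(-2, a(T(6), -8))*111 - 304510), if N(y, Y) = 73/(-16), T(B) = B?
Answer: -16/4880263 ≈ -3.2785e-6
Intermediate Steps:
a(P, S) = 7*S/5 (a(P, S) = (S*(4 + 3))/5 = (S*7)/5 = (7*S)/5 = 7*S/5)
N(y, Y) = -73/16 (N(y, Y) = 73*(-1/16) = -73/16)
1/(N(-2, a(T(6), -8))*111 - 304510) = 1/(-73/16*111 - 304510) = 1/(-8103/16 - 304510) = 1/(-4880263/16) = -16/4880263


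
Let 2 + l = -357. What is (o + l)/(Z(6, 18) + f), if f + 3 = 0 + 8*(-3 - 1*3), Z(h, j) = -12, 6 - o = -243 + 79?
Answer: 3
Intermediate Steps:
o = 170 (o = 6 - (-243 + 79) = 6 - 1*(-164) = 6 + 164 = 170)
l = -359 (l = -2 - 357 = -359)
f = -51 (f = -3 + (0 + 8*(-3 - 1*3)) = -3 + (0 + 8*(-3 - 3)) = -3 + (0 + 8*(-6)) = -3 + (0 - 48) = -3 - 48 = -51)
(o + l)/(Z(6, 18) + f) = (170 - 359)/(-12 - 51) = -189/(-63) = -189*(-1/63) = 3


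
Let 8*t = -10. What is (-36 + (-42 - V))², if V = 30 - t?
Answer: 190969/16 ≈ 11936.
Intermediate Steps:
t = -5/4 (t = (⅛)*(-10) = -5/4 ≈ -1.2500)
V = 125/4 (V = 30 - 1*(-5/4) = 30 + 5/4 = 125/4 ≈ 31.250)
(-36 + (-42 - V))² = (-36 + (-42 - 1*125/4))² = (-36 + (-42 - 125/4))² = (-36 - 293/4)² = (-437/4)² = 190969/16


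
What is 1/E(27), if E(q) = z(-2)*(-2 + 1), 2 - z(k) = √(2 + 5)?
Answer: ⅔ + √7/3 ≈ 1.5486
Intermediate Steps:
z(k) = 2 - √7 (z(k) = 2 - √(2 + 5) = 2 - √7)
E(q) = -2 + √7 (E(q) = (2 - √7)*(-2 + 1) = (2 - √7)*(-1) = -2 + √7)
1/E(27) = 1/(-2 + √7)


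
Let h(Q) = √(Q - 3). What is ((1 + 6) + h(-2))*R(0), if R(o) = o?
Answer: 0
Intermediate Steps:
h(Q) = √(-3 + Q)
((1 + 6) + h(-2))*R(0) = ((1 + 6) + √(-3 - 2))*0 = (7 + √(-5))*0 = (7 + I*√5)*0 = 0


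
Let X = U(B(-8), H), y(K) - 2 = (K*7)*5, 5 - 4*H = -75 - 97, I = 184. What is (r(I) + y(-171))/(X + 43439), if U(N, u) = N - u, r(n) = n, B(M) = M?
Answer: -7732/57849 ≈ -0.13366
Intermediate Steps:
H = 177/4 (H = 5/4 - (-75 - 97)/4 = 5/4 - ¼*(-172) = 5/4 + 43 = 177/4 ≈ 44.250)
y(K) = 2 + 35*K (y(K) = 2 + (K*7)*5 = 2 + (7*K)*5 = 2 + 35*K)
X = -209/4 (X = -8 - 1*177/4 = -8 - 177/4 = -209/4 ≈ -52.250)
(r(I) + y(-171))/(X + 43439) = (184 + (2 + 35*(-171)))/(-209/4 + 43439) = (184 + (2 - 5985))/(173547/4) = (184 - 5983)*(4/173547) = -5799*4/173547 = -7732/57849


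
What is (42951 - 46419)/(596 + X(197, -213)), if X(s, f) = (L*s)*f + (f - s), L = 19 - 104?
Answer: -1156/1188957 ≈ -0.00097228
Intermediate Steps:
L = -85
X(s, f) = f - s - 85*f*s (X(s, f) = (-85*s)*f + (f - s) = -85*f*s + (f - s) = f - s - 85*f*s)
(42951 - 46419)/(596 + X(197, -213)) = (42951 - 46419)/(596 + (-213 - 1*197 - 85*(-213)*197)) = -3468/(596 + (-213 - 197 + 3566685)) = -3468/(596 + 3566275) = -3468/3566871 = -3468*1/3566871 = -1156/1188957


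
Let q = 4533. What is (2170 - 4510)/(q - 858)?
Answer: -156/245 ≈ -0.63673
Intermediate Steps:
(2170 - 4510)/(q - 858) = (2170 - 4510)/(4533 - 858) = -2340/3675 = -2340*1/3675 = -156/245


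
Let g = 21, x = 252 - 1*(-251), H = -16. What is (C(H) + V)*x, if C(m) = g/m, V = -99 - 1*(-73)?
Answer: -219811/16 ≈ -13738.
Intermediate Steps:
x = 503 (x = 252 + 251 = 503)
V = -26 (V = -99 + 73 = -26)
C(m) = 21/m
(C(H) + V)*x = (21/(-16) - 26)*503 = (21*(-1/16) - 26)*503 = (-21/16 - 26)*503 = -437/16*503 = -219811/16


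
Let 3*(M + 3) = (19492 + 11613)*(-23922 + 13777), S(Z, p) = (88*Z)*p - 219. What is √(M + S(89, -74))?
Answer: I*√951898785/3 ≈ 10284.0*I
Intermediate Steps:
S(Z, p) = -219 + 88*Z*p (S(Z, p) = 88*Z*p - 219 = -219 + 88*Z*p)
M = -315560234/3 (M = -3 + ((19492 + 11613)*(-23922 + 13777))/3 = -3 + (31105*(-10145))/3 = -3 + (⅓)*(-315560225) = -3 - 315560225/3 = -315560234/3 ≈ -1.0519e+8)
√(M + S(89, -74)) = √(-315560234/3 + (-219 + 88*89*(-74))) = √(-315560234/3 + (-219 - 579568)) = √(-315560234/3 - 579787) = √(-317299595/3) = I*√951898785/3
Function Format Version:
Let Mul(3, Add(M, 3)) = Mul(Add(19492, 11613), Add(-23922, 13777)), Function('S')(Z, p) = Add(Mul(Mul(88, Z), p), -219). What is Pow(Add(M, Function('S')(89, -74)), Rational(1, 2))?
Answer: Mul(Rational(1, 3), I, Pow(951898785, Rational(1, 2))) ≈ Mul(10284., I)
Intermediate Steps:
Function('S')(Z, p) = Add(-219, Mul(88, Z, p)) (Function('S')(Z, p) = Add(Mul(88, Z, p), -219) = Add(-219, Mul(88, Z, p)))
M = Rational(-315560234, 3) (M = Add(-3, Mul(Rational(1, 3), Mul(Add(19492, 11613), Add(-23922, 13777)))) = Add(-3, Mul(Rational(1, 3), Mul(31105, -10145))) = Add(-3, Mul(Rational(1, 3), -315560225)) = Add(-3, Rational(-315560225, 3)) = Rational(-315560234, 3) ≈ -1.0519e+8)
Pow(Add(M, Function('S')(89, -74)), Rational(1, 2)) = Pow(Add(Rational(-315560234, 3), Add(-219, Mul(88, 89, -74))), Rational(1, 2)) = Pow(Add(Rational(-315560234, 3), Add(-219, -579568)), Rational(1, 2)) = Pow(Add(Rational(-315560234, 3), -579787), Rational(1, 2)) = Pow(Rational(-317299595, 3), Rational(1, 2)) = Mul(Rational(1, 3), I, Pow(951898785, Rational(1, 2)))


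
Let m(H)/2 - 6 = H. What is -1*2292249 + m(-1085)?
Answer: -2294407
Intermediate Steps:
m(H) = 12 + 2*H
-1*2292249 + m(-1085) = -1*2292249 + (12 + 2*(-1085)) = -2292249 + (12 - 2170) = -2292249 - 2158 = -2294407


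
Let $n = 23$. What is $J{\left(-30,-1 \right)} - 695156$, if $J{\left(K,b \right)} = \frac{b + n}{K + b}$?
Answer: $- \frac{21549858}{31} \approx -6.9516 \cdot 10^{5}$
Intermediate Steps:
$J{\left(K,b \right)} = \frac{23 + b}{K + b}$ ($J{\left(K,b \right)} = \frac{b + 23}{K + b} = \frac{23 + b}{K + b}$)
$J{\left(-30,-1 \right)} - 695156 = \frac{23 - 1}{-30 - 1} - 695156 = \frac{1}{-31} \cdot 22 - 695156 = \left(- \frac{1}{31}\right) 22 - 695156 = - \frac{22}{31} - 695156 = - \frac{21549858}{31}$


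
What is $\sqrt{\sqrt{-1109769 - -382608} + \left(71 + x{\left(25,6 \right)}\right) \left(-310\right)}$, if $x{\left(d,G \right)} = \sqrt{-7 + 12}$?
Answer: $\sqrt{-22010 - 310 \sqrt{5} + i \sqrt{727161}} \approx 2.829 + 150.7 i$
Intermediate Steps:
$x{\left(d,G \right)} = \sqrt{5}$
$\sqrt{\sqrt{-1109769 - -382608} + \left(71 + x{\left(25,6 \right)}\right) \left(-310\right)} = \sqrt{\sqrt{-1109769 - -382608} + \left(71 + \sqrt{5}\right) \left(-310\right)} = \sqrt{\sqrt{-1109769 + 382608} - \left(22010 + 310 \sqrt{5}\right)} = \sqrt{\sqrt{-727161} - \left(22010 + 310 \sqrt{5}\right)} = \sqrt{i \sqrt{727161} - \left(22010 + 310 \sqrt{5}\right)} = \sqrt{-22010 - 310 \sqrt{5} + i \sqrt{727161}}$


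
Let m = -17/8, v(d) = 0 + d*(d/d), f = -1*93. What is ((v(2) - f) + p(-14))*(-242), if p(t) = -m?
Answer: -94017/4 ≈ -23504.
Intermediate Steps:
f = -93
v(d) = d (v(d) = 0 + d*1 = 0 + d = d)
m = -17/8 (m = -17*1/8 = -17/8 ≈ -2.1250)
p(t) = 17/8 (p(t) = -1*(-17/8) = 17/8)
((v(2) - f) + p(-14))*(-242) = ((2 - 1*(-93)) + 17/8)*(-242) = ((2 + 93) + 17/8)*(-242) = (95 + 17/8)*(-242) = (777/8)*(-242) = -94017/4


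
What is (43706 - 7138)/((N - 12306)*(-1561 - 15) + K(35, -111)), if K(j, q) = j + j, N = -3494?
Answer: 18284/12450435 ≈ 0.0014685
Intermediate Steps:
K(j, q) = 2*j
(43706 - 7138)/((N - 12306)*(-1561 - 15) + K(35, -111)) = (43706 - 7138)/((-3494 - 12306)*(-1561 - 15) + 2*35) = 36568/(-15800*(-1576) + 70) = 36568/(24900800 + 70) = 36568/24900870 = 36568*(1/24900870) = 18284/12450435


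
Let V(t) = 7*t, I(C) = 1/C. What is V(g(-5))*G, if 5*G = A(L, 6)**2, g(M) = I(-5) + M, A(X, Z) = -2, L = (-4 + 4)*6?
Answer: -728/25 ≈ -29.120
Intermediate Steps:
I(C) = 1/C
L = 0 (L = 0*6 = 0)
g(M) = -1/5 + M (g(M) = 1/(-5) + M = -1/5 + M)
G = 4/5 (G = (1/5)*(-2)**2 = (1/5)*4 = 4/5 ≈ 0.80000)
V(g(-5))*G = (7*(-1/5 - 5))*(4/5) = (7*(-26/5))*(4/5) = -182/5*4/5 = -728/25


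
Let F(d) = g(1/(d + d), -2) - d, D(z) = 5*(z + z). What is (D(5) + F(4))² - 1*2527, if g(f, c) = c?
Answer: -591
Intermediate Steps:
D(z) = 10*z (D(z) = 5*(2*z) = 10*z)
F(d) = -2 - d
(D(5) + F(4))² - 1*2527 = (10*5 + (-2 - 1*4))² - 1*2527 = (50 + (-2 - 4))² - 2527 = (50 - 6)² - 2527 = 44² - 2527 = 1936 - 2527 = -591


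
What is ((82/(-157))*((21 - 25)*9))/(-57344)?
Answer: -369/1125376 ≈ -0.00032789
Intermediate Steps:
((82/(-157))*((21 - 25)*9))/(-57344) = ((82*(-1/157))*(-4*9))*(-1/57344) = -82/157*(-36)*(-1/57344) = (2952/157)*(-1/57344) = -369/1125376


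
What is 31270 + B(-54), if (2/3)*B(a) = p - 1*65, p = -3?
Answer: 31168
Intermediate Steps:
B(a) = -102 (B(a) = 3*(-3 - 1*65)/2 = 3*(-3 - 65)/2 = (3/2)*(-68) = -102)
31270 + B(-54) = 31270 - 102 = 31168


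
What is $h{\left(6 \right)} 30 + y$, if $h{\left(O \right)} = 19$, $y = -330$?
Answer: $240$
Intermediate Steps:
$h{\left(6 \right)} 30 + y = 19 \cdot 30 - 330 = 570 - 330 = 240$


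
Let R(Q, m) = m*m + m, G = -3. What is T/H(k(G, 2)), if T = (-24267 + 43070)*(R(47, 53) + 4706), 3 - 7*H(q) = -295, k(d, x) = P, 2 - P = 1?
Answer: 498053864/149 ≈ 3.3426e+6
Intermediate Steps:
P = 1 (P = 2 - 1*1 = 2 - 1 = 1)
k(d, x) = 1
H(q) = 298/7 (H(q) = 3/7 - ⅐*(-295) = 3/7 + 295/7 = 298/7)
R(Q, m) = m + m² (R(Q, m) = m² + m = m + m²)
T = 142301104 (T = (-24267 + 43070)*(53*(1 + 53) + 4706) = 18803*(53*54 + 4706) = 18803*(2862 + 4706) = 18803*7568 = 142301104)
T/H(k(G, 2)) = 142301104/(298/7) = 142301104*(7/298) = 498053864/149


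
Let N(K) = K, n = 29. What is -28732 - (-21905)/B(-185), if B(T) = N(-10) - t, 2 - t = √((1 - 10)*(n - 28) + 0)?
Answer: -1552952/51 - 21905*I/51 ≈ -30450.0 - 429.51*I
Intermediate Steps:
t = 2 - 3*I (t = 2 - √((1 - 10)*(29 - 28) + 0) = 2 - √(-9*1 + 0) = 2 - √(-9 + 0) = 2 - √(-9) = 2 - 3*I ≈ 2.0 - 3.0*I)
B(T) = -12 + 3*I (B(T) = -10 - (2 - 3*I) = -10 + (-2 + 3*I) = -12 + 3*I)
-28732 - (-21905)/B(-185) = -28732 - (-21905)/(-12 + 3*I) = -28732 - (-21905)*(-12 - 3*I)/153 = -28732 + 21905*(-12 - 3*I)/153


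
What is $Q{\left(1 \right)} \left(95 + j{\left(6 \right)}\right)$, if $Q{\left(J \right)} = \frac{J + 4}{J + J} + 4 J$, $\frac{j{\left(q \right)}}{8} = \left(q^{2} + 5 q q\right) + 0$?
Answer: $\frac{23699}{2} \approx 11850.0$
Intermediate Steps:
$j{\left(q \right)} = 48 q^{2}$ ($j{\left(q \right)} = 8 \left(\left(q^{2} + 5 q q\right) + 0\right) = 8 \left(\left(q^{2} + 5 q^{2}\right) + 0\right) = 8 \left(6 q^{2} + 0\right) = 8 \cdot 6 q^{2} = 48 q^{2}$)
$Q{\left(J \right)} = 4 J + \frac{4 + J}{2 J}$ ($Q{\left(J \right)} = \frac{4 + J}{2 J} + 4 J = 4 J + \frac{4 + J}{2 J}$)
$Q{\left(1 \right)} \left(95 + j{\left(6 \right)}\right) = \left(\frac{1}{2} + \frac{2}{1} + 4 \cdot 1\right) \left(95 + 48 \cdot 6^{2}\right) = \left(\frac{1}{2} + 2 \cdot 1 + 4\right) \left(95 + 48 \cdot 36\right) = \left(\frac{1}{2} + 2 + 4\right) \left(95 + 1728\right) = \frac{13}{2} \cdot 1823 = \frac{23699}{2}$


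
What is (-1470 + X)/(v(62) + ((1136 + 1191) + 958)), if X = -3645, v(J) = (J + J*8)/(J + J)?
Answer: -3410/2193 ≈ -1.5549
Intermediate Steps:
v(J) = 9/2 (v(J) = (J + 8*J)/((2*J)) = (9*J)*(1/(2*J)) = 9/2)
(-1470 + X)/(v(62) + ((1136 + 1191) + 958)) = (-1470 - 3645)/(9/2 + ((1136 + 1191) + 958)) = -5115/(9/2 + (2327 + 958)) = -5115/(9/2 + 3285) = -5115/6579/2 = -5115*2/6579 = -3410/2193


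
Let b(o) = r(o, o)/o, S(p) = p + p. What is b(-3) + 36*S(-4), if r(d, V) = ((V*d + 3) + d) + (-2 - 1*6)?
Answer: -865/3 ≈ -288.33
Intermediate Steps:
r(d, V) = -5 + d + V*d (r(d, V) = ((3 + V*d) + d) + (-2 - 6) = (3 + d + V*d) - 8 = -5 + d + V*d)
S(p) = 2*p
b(o) = (-5 + o + o²)/o (b(o) = (-5 + o + o*o)/o = (-5 + o + o²)/o)
b(-3) + 36*S(-4) = (1 - 3 - 5/(-3)) + 36*(2*(-4)) = (1 - 3 - 5*(-⅓)) + 36*(-8) = (1 - 3 + 5/3) - 288 = -⅓ - 288 = -865/3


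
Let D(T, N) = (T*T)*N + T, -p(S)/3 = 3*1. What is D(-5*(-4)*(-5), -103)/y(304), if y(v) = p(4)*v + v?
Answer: 257525/608 ≈ 423.56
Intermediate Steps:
p(S) = -9
y(v) = -8*v (y(v) = -9*v + v = -8*v)
D(T, N) = T + N*T² (D(T, N) = T²*N + T = N*T² + T = T + N*T²)
D(-5*(-4)*(-5), -103)/y(304) = ((-5*(-4)*(-5))*(1 - 103*(-5*(-4))*(-5)))/((-8*304)) = ((20*(-5))*(1 - 2060*(-5)))/(-2432) = -100*(1 - 103*(-100))*(-1/2432) = -100*(1 + 10300)*(-1/2432) = -100*10301*(-1/2432) = -1030100*(-1/2432) = 257525/608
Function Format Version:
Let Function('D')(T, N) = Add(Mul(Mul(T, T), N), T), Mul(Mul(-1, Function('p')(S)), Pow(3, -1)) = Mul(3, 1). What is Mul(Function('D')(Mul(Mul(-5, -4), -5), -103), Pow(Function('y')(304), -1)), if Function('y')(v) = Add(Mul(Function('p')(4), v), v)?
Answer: Rational(257525, 608) ≈ 423.56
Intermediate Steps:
Function('p')(S) = -9 (Function('p')(S) = Mul(-3, Mul(3, 1)) = Mul(-3, 3) = -9)
Function('y')(v) = Mul(-8, v) (Function('y')(v) = Add(Mul(-9, v), v) = Mul(-8, v))
Function('D')(T, N) = Add(T, Mul(N, Pow(T, 2))) (Function('D')(T, N) = Add(Mul(Pow(T, 2), N), T) = Add(Mul(N, Pow(T, 2)), T) = Add(T, Mul(N, Pow(T, 2))))
Mul(Function('D')(Mul(Mul(-5, -4), -5), -103), Pow(Function('y')(304), -1)) = Mul(Mul(Mul(Mul(-5, -4), -5), Add(1, Mul(-103, Mul(Mul(-5, -4), -5)))), Pow(Mul(-8, 304), -1)) = Mul(Mul(Mul(20, -5), Add(1, Mul(-103, Mul(20, -5)))), Pow(-2432, -1)) = Mul(Mul(-100, Add(1, Mul(-103, -100))), Rational(-1, 2432)) = Mul(Mul(-100, Add(1, 10300)), Rational(-1, 2432)) = Mul(Mul(-100, 10301), Rational(-1, 2432)) = Mul(-1030100, Rational(-1, 2432)) = Rational(257525, 608)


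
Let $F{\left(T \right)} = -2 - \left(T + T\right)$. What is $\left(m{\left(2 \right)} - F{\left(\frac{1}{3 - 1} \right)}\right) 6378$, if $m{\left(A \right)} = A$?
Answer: $31890$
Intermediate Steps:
$F{\left(T \right)} = -2 - 2 T$
$\left(m{\left(2 \right)} - F{\left(\frac{1}{3 - 1} \right)}\right) 6378 = \left(2 - \left(-2 - \frac{2}{3 - 1}\right)\right) 6378 = \left(2 - \left(-2 - \frac{2}{2}\right)\right) 6378 = \left(2 - \left(-2 - 1\right)\right) 6378 = \left(2 - -3\right) 6378 = \left(2 + 3\right) 6378 = 5 \cdot 6378 = 31890$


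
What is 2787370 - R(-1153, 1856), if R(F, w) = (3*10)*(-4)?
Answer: 2787490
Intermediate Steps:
R(F, w) = -120 (R(F, w) = 30*(-4) = -120)
2787370 - R(-1153, 1856) = 2787370 - 1*(-120) = 2787370 + 120 = 2787490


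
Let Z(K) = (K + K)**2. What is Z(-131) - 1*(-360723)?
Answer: 429367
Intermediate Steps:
Z(K) = 4*K**2 (Z(K) = (2*K)**2 = 4*K**2)
Z(-131) - 1*(-360723) = 4*(-131)**2 - 1*(-360723) = 4*17161 + 360723 = 68644 + 360723 = 429367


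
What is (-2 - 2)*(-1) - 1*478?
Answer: -474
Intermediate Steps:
(-2 - 2)*(-1) - 1*478 = -4*(-1) - 478 = 4 - 478 = -474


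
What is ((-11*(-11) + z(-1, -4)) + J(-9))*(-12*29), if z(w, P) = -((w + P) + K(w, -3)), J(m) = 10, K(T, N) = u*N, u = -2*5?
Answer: -36888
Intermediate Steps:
u = -10
K(T, N) = -10*N
z(w, P) = -30 - P - w (z(w, P) = -((w + P) - 10*(-3)) = -((P + w) + 30) = -(30 + P + w) = -30 - P - w)
((-11*(-11) + z(-1, -4)) + J(-9))*(-12*29) = ((-11*(-11) + (-30 - 1*(-4) - 1*(-1))) + 10)*(-12*29) = ((121 + (-30 + 4 + 1)) + 10)*(-348) = ((121 - 25) + 10)*(-348) = (96 + 10)*(-348) = 106*(-348) = -36888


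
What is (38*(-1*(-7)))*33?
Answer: 8778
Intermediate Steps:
(38*(-1*(-7)))*33 = (38*7)*33 = 266*33 = 8778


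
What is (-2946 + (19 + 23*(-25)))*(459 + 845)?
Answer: -4566608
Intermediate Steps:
(-2946 + (19 + 23*(-25)))*(459 + 845) = (-2946 + (19 - 575))*1304 = (-2946 - 556)*1304 = -3502*1304 = -4566608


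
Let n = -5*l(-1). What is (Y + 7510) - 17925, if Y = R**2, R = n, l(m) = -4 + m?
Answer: -9790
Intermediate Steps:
n = 25 (n = -5*(-4 - 1) = -5*(-5) = 25)
R = 25
Y = 625 (Y = 25**2 = 625)
(Y + 7510) - 17925 = (625 + 7510) - 17925 = 8135 - 17925 = -9790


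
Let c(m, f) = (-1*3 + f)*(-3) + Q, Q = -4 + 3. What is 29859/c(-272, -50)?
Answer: 29859/158 ≈ 188.98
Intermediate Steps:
Q = -1
c(m, f) = 8 - 3*f (c(m, f) = (-1*3 + f)*(-3) - 1 = (-3 + f)*(-3) - 1 = (9 - 3*f) - 1 = 8 - 3*f)
29859/c(-272, -50) = 29859/(8 - 3*(-50)) = 29859/(8 + 150) = 29859/158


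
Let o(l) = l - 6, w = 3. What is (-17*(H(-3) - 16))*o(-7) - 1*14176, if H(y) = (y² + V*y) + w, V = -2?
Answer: -13734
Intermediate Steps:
H(y) = 3 + y² - 2*y (H(y) = (y² - 2*y) + 3 = 3 + y² - 2*y)
o(l) = -6 + l
(-17*(H(-3) - 16))*o(-7) - 1*14176 = (-17*((3 + (-3)² - 2*(-3)) - 16))*(-6 - 7) - 1*14176 = -17*((3 + 9 + 6) - 16)*(-13) - 14176 = -17*(18 - 16)*(-13) - 14176 = -17*2*(-13) - 14176 = -34*(-13) - 14176 = 442 - 14176 = -13734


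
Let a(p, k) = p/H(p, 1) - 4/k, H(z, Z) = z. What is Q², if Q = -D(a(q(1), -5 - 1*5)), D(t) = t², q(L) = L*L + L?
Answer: 2401/625 ≈ 3.8416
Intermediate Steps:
q(L) = L + L² (q(L) = L² + L = L + L²)
a(p, k) = 1 - 4/k (a(p, k) = p/p - 4/k = 1 - 4/k)
Q = -49/25 (Q = -((-4 + (-5 - 1*5))/(-5 - 1*5))² = -((-4 + (-5 - 5))/(-5 - 5))² = -((-4 - 10)/(-10))² = -(-⅒*(-14))² = -(7/5)² = -1*49/25 = -49/25 ≈ -1.9600)
Q² = (-49/25)² = 2401/625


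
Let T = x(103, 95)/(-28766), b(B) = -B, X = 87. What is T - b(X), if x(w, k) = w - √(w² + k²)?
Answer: 2502539/28766 + √19634/28766 ≈ 87.001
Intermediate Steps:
x(w, k) = w - √(k² + w²)
T = -103/28766 + √19634/28766 (T = (103 - √(95² + 103²))/(-28766) = (103 - √(9025 + 10609))*(-1/28766) = (103 - √19634)*(-1/28766) = -103/28766 + √19634/28766 ≈ 0.0012905)
T - b(X) = (-103/28766 + √19634/28766) - (-1)*87 = (-103/28766 + √19634/28766) - 1*(-87) = (-103/28766 + √19634/28766) + 87 = 2502539/28766 + √19634/28766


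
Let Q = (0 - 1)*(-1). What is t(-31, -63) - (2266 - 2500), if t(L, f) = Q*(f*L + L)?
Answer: 2156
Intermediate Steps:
Q = 1 (Q = -1*(-1) = 1)
t(L, f) = L + L*f (t(L, f) = 1*(f*L + L) = 1*(L*f + L) = 1*(L + L*f) = L + L*f)
t(-31, -63) - (2266 - 2500) = -31*(1 - 63) - (2266 - 2500) = -31*(-62) - 1*(-234) = 1922 + 234 = 2156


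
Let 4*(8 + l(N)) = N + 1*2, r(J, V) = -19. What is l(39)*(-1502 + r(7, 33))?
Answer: -13689/4 ≈ -3422.3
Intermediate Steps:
l(N) = -15/2 + N/4 (l(N) = -8 + (N + 1*2)/4 = -8 + (N + 2)/4 = -8 + (2 + N)/4 = -8 + (½ + N/4) = -15/2 + N/4)
l(39)*(-1502 + r(7, 33)) = (-15/2 + (¼)*39)*(-1502 - 19) = (-15/2 + 39/4)*(-1521) = (9/4)*(-1521) = -13689/4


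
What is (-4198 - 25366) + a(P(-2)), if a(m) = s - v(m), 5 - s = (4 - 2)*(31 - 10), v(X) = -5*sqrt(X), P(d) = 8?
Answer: -29601 + 10*sqrt(2) ≈ -29587.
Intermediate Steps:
s = -37 (s = 5 - (4 - 2)*(31 - 10) = 5 - 2*21 = 5 - 1*42 = 5 - 42 = -37)
a(m) = -37 + 5*sqrt(m) (a(m) = -37 - (-5)*sqrt(m) = -37 + 5*sqrt(m))
(-4198 - 25366) + a(P(-2)) = (-4198 - 25366) + (-37 + 5*sqrt(8)) = -29564 + (-37 + 5*(2*sqrt(2))) = -29564 + (-37 + 10*sqrt(2)) = -29601 + 10*sqrt(2)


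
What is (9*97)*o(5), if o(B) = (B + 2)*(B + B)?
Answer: 61110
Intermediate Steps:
o(B) = 2*B*(2 + B) (o(B) = (2 + B)*(2*B) = 2*B*(2 + B))
(9*97)*o(5) = (9*97)*(2*5*(2 + 5)) = 873*(2*5*7) = 873*70 = 61110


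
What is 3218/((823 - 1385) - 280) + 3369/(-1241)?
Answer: -3415118/522461 ≈ -6.5366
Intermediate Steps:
3218/((823 - 1385) - 280) + 3369/(-1241) = 3218/(-562 - 280) + 3369*(-1/1241) = 3218/(-842) - 3369/1241 = 3218*(-1/842) - 3369/1241 = -1609/421 - 3369/1241 = -3415118/522461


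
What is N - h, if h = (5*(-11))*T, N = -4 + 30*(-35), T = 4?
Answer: -834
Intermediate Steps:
N = -1054 (N = -4 - 1050 = -1054)
h = -220 (h = (5*(-11))*4 = -55*4 = -220)
N - h = -1054 - 1*(-220) = -1054 + 220 = -834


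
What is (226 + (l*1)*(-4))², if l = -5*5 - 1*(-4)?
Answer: 96100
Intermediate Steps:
l = -21 (l = -25 + 4 = -21)
(226 + (l*1)*(-4))² = (226 - 21*1*(-4))² = (226 - 21*(-4))² = (226 + 84)² = 310² = 96100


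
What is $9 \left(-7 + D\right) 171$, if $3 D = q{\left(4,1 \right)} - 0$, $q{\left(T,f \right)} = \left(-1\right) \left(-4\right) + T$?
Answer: $-6669$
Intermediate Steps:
$q{\left(T,f \right)} = 4 + T$
$D = \frac{8}{3}$ ($D = \frac{\left(4 + 4\right) - 0}{3} = \frac{8 + 0}{3} = \frac{1}{3} \cdot 8 = \frac{8}{3} \approx 2.6667$)
$9 \left(-7 + D\right) 171 = 9 \left(-7 + \frac{8}{3}\right) 171 = 9 \left(- \frac{13}{3}\right) 171 = \left(-39\right) 171 = -6669$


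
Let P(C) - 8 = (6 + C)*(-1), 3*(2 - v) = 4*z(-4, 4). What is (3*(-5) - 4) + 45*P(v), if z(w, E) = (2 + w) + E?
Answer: 101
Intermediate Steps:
z(w, E) = 2 + E + w
v = -⅔ (v = 2 - 4*(2 + 4 - 4)/3 = 2 - 4*2/3 = 2 - ⅓*8 = 2 - 8/3 = -⅔ ≈ -0.66667)
P(C) = 2 - C (P(C) = 8 + (6 + C)*(-1) = 8 + (-6 - C) = 2 - C)
(3*(-5) - 4) + 45*P(v) = (3*(-5) - 4) + 45*(2 - 1*(-⅔)) = (-15 - 4) + 45*(2 + ⅔) = -19 + 45*(8/3) = -19 + 120 = 101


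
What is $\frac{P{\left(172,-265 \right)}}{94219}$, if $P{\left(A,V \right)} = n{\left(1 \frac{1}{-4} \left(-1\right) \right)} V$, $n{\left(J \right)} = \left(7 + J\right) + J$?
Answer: $- \frac{3975}{188438} \approx -0.021094$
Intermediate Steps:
$n{\left(J \right)} = 7 + 2 J$
$P{\left(A,V \right)} = \frac{15 V}{2}$ ($P{\left(A,V \right)} = \left(7 + 2 \cdot 1 \frac{1}{-4} \left(-1\right)\right) V = \left(7 + 2 \cdot 1 \left(- \frac{1}{4}\right) \left(-1\right)\right) V = \left(7 + 2 \left(\left(- \frac{1}{4}\right) \left(-1\right)\right)\right) V = \left(7 + 2 \cdot \frac{1}{4}\right) V = \left(7 + \frac{1}{2}\right) V = \frac{15 V}{2}$)
$\frac{P{\left(172,-265 \right)}}{94219} = \frac{\frac{15}{2} \left(-265\right)}{94219} = \left(- \frac{3975}{2}\right) \frac{1}{94219} = - \frac{3975}{188438}$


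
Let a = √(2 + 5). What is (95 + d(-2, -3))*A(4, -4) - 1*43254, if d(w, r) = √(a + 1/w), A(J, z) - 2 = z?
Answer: -43444 - √(-2 + 4*√7) ≈ -43447.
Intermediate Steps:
A(J, z) = 2 + z
a = √7 ≈ 2.6458
d(w, r) = √(√7 + 1/w)
(95 + d(-2, -3))*A(4, -4) - 1*43254 = (95 + √(√7 + 1/(-2)))*(2 - 4) - 1*43254 = (95 + √(√7 - ½))*(-2) - 43254 = (95 + √(-½ + √7))*(-2) - 43254 = (-190 - 2*√(-½ + √7)) - 43254 = -43444 - 2*√(-½ + √7)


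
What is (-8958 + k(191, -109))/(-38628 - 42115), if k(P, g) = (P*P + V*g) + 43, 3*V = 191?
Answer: -61879/242229 ≈ -0.25546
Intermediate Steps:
V = 191/3 (V = (⅓)*191 = 191/3 ≈ 63.667)
k(P, g) = 43 + P² + 191*g/3 (k(P, g) = (P*P + 191*g/3) + 43 = (P² + 191*g/3) + 43 = 43 + P² + 191*g/3)
(-8958 + k(191, -109))/(-38628 - 42115) = (-8958 + (43 + 191² + (191/3)*(-109)))/(-38628 - 42115) = (-8958 + (43 + 36481 - 20819/3))/(-80743) = (-8958 + 88753/3)*(-1/80743) = (61879/3)*(-1/80743) = -61879/242229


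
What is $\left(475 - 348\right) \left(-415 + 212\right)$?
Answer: $-25781$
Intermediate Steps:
$\left(475 - 348\right) \left(-415 + 212\right) = 127 \left(-203\right) = -25781$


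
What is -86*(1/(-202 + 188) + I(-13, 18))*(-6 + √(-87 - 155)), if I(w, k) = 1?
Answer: 3354/7 - 6149*I*√2/7 ≈ 479.14 - 1242.3*I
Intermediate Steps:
-86*(1/(-202 + 188) + I(-13, 18))*(-6 + √(-87 - 155)) = -86*(1/(-202 + 188) + 1)*(-6 + √(-87 - 155)) = -86*(1/(-14) + 1)*(-6 + √(-242)) = -86*(-1/14 + 1)*(-6 + 11*I*√2) = -559*(-6 + 11*I*√2)/7 = -86*(-39/7 + 143*I*√2/14) = 3354/7 - 6149*I*√2/7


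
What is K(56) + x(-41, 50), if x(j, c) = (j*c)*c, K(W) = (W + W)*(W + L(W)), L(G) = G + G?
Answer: -83684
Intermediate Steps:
L(G) = 2*G
K(W) = 6*W² (K(W) = (W + W)*(W + 2*W) = (2*W)*(3*W) = 6*W²)
x(j, c) = j*c² (x(j, c) = (c*j)*c = j*c²)
K(56) + x(-41, 50) = 6*56² - 41*50² = 6*3136 - 41*2500 = 18816 - 102500 = -83684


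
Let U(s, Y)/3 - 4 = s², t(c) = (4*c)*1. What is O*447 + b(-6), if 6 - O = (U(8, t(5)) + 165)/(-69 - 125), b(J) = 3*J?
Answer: 681759/194 ≈ 3514.2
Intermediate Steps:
t(c) = 4*c
U(s, Y) = 12 + 3*s²
O = 1533/194 (O = 6 - ((12 + 3*8²) + 165)/(-69 - 125) = 6 - ((12 + 3*64) + 165)/(-194) = 6 - ((12 + 192) + 165)*(-1)/194 = 6 - (204 + 165)*(-1)/194 = 6 - 369*(-1)/194 = 6 - 1*(-369/194) = 6 + 369/194 = 1533/194 ≈ 7.9021)
O*447 + b(-6) = (1533/194)*447 + 3*(-6) = 685251/194 - 18 = 681759/194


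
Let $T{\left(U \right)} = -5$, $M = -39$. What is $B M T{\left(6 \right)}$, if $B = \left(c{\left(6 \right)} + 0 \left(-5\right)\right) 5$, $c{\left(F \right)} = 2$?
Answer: $1950$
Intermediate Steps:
$B = 10$ ($B = \left(2 + 0 \left(-5\right)\right) 5 = \left(2 + 0\right) 5 = 2 \cdot 5 = 10$)
$B M T{\left(6 \right)} = 10 \left(-39\right) \left(-5\right) = \left(-390\right) \left(-5\right) = 1950$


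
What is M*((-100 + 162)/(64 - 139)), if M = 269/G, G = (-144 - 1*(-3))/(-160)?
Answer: -533696/2115 ≈ -252.34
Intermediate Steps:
G = 141/160 (G = (-144 + 3)*(-1/160) = -141*(-1/160) = 141/160 ≈ 0.88125)
M = 43040/141 (M = 269/(141/160) = 269*(160/141) = 43040/141 ≈ 305.25)
M*((-100 + 162)/(64 - 139)) = 43040*((-100 + 162)/(64 - 139))/141 = 43040*(62/(-75))/141 = 43040*(62*(-1/75))/141 = (43040/141)*(-62/75) = -533696/2115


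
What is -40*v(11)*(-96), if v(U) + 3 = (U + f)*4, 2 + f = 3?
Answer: 172800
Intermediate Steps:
f = 1 (f = -2 + 3 = 1)
v(U) = 1 + 4*U (v(U) = -3 + (U + 1)*4 = -3 + (1 + U)*4 = -3 + (4 + 4*U) = 1 + 4*U)
-40*v(11)*(-96) = -40*(1 + 4*11)*(-96) = -40*(1 + 44)*(-96) = -40*45*(-96) = -1800*(-96) = 172800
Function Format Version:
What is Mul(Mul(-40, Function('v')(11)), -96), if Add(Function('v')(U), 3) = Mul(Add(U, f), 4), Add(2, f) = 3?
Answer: 172800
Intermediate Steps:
f = 1 (f = Add(-2, 3) = 1)
Function('v')(U) = Add(1, Mul(4, U)) (Function('v')(U) = Add(-3, Mul(Add(U, 1), 4)) = Add(-3, Mul(Add(1, U), 4)) = Add(-3, Add(4, Mul(4, U))) = Add(1, Mul(4, U)))
Mul(Mul(-40, Function('v')(11)), -96) = Mul(Mul(-40, Add(1, Mul(4, 11))), -96) = Mul(Mul(-40, Add(1, 44)), -96) = Mul(Mul(-40, 45), -96) = Mul(-1800, -96) = 172800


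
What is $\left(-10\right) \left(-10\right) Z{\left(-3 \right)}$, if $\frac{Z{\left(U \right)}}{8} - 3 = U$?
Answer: $0$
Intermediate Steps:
$Z{\left(U \right)} = 24 + 8 U$
$\left(-10\right) \left(-10\right) Z{\left(-3 \right)} = \left(-10\right) \left(-10\right) \left(24 + 8 \left(-3\right)\right) = 100 \left(24 - 24\right) = 100 \cdot 0 = 0$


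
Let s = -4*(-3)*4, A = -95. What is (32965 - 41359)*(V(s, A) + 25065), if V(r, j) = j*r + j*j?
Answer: -247874820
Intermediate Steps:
s = 48 (s = 12*4 = 48)
V(r, j) = j² + j*r (V(r, j) = j*r + j² = j² + j*r)
(32965 - 41359)*(V(s, A) + 25065) = (32965 - 41359)*(-95*(-95 + 48) + 25065) = -8394*(-95*(-47) + 25065) = -8394*(4465 + 25065) = -8394*29530 = -247874820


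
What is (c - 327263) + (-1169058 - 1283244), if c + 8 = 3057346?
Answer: 277773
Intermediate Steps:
c = 3057338 (c = -8 + 3057346 = 3057338)
(c - 327263) + (-1169058 - 1283244) = (3057338 - 327263) + (-1169058 - 1283244) = 2730075 - 2452302 = 277773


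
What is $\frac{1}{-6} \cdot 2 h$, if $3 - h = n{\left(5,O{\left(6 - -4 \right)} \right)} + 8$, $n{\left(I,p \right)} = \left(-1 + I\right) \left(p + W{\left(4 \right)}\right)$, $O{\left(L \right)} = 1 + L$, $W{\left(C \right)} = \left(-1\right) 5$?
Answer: $\frac{29}{3} \approx 9.6667$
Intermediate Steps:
$W{\left(C \right)} = -5$
$n{\left(I,p \right)} = \left(-1 + I\right) \left(-5 + p\right)$ ($n{\left(I,p \right)} = \left(-1 + I\right) \left(p - 5\right) = \left(-1 + I\right) \left(-5 + p\right)$)
$h = -29$ ($h = 3 - \left(\left(5 - \left(1 + \left(6 - -4\right)\right) - 25 + 5 \left(1 + \left(6 - -4\right)\right)\right) + 8\right) = 3 - \left(\left(5 - \left(1 + \left(6 + 4\right)\right) - 25 + 5 \left(1 + \left(6 + 4\right)\right)\right) + 8\right) = 3 - \left(\left(5 - \left(1 + 10\right) - 25 + 5 \left(1 + 10\right)\right) + 8\right) = 3 - \left(\left(5 - 11 - 25 + 5 \cdot 11\right) + 8\right) = 3 - \left(\left(5 - 11 - 25 + 55\right) + 8\right) = 3 - \left(24 + 8\right) = 3 - 32 = -29$)
$\frac{1}{-6} \cdot 2 h = \frac{1}{-6} \cdot 2 \left(-29\right) = \left(- \frac{1}{6}\right) 2 \left(-29\right) = \left(- \frac{1}{3}\right) \left(-29\right) = \frac{29}{3}$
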